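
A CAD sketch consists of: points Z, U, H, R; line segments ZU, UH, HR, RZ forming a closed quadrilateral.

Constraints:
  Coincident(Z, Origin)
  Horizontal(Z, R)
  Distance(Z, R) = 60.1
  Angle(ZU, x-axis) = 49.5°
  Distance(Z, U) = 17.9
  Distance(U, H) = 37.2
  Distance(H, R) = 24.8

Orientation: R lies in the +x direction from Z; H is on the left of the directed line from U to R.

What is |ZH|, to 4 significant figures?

52.60

Checks: Z.y = 0.00, R.y = 0.00 ✓; |UH| = 37.20 ✓; |HR| = 24.80 ✓.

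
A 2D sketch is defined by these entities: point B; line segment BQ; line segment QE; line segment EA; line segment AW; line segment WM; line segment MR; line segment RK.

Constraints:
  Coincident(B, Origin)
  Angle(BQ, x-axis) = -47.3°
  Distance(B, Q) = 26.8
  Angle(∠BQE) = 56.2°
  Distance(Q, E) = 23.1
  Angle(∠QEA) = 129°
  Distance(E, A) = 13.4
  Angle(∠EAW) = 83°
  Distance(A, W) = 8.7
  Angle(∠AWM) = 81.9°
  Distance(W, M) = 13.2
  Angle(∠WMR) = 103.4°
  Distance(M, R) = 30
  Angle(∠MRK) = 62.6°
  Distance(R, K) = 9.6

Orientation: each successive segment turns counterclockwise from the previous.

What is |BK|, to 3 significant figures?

40.6

∠WMR = 103.4° gives MR at 39.2° from the x-axis; with |MR| = 30.0, R = (42.9, 18.2). ∠MRK = 62.6° gives RK at 157° from the x-axis; with |RK| = 9.6, K = (34.1, 22.1). Then |BK| = |K − B| = 40.6.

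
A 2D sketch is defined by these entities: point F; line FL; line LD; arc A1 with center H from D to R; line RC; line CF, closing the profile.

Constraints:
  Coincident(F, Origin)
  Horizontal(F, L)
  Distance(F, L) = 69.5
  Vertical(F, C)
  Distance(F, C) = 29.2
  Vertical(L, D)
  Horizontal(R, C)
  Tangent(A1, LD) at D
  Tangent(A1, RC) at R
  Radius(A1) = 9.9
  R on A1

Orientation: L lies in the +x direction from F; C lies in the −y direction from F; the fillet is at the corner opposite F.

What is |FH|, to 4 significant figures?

62.65

FC is vertical with |FC| = 29.2 and C on the −y side, so C = (0.000, -29.20). The virtual corner opposite F is at (69.50, -29.20). A1 meets LD tangentially, so HD is at right angles to LD and tangency of A1 to RC means the radius HR is perpendicular to RC, with radius 9.9, so the center H sits 9.9 in from both sides at H = (59.60, -19.30). Then |FH| = |H − F| = 62.65.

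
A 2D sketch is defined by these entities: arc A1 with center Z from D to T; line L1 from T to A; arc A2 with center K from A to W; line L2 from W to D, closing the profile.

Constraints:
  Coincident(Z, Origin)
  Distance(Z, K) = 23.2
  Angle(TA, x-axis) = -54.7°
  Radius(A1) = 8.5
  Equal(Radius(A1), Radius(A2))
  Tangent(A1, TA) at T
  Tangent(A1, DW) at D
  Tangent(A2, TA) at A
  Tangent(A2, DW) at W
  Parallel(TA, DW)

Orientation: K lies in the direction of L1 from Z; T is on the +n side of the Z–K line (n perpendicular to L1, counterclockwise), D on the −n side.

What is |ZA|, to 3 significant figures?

24.7

Tangency of A1 to both parallel lines with radius 8.5 puts T and D at Z ± 8.5·n: T = (6.94, 4.91), D = (-6.94, -4.91). Equal radii place A and W the same way about K: A = K + 8.5·n = (20.3, -14.0), W = K − 8.5·n = (6.47, -23.8). Then |ZA| = |A − Z| = 24.7.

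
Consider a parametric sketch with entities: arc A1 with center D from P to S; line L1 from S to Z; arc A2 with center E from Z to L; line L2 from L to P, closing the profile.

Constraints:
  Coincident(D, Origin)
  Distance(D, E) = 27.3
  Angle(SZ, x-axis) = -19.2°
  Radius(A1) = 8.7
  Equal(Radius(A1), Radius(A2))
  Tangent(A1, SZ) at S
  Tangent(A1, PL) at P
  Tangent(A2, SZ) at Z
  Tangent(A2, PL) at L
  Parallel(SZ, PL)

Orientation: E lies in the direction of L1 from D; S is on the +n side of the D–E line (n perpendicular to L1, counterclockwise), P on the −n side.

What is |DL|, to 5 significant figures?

28.653

The slot axis is L1's direction at -19.2°, so u = (cos -19.2°, sin -19.2°) = (0.94438, -0.32887) and n = (−sin -19.2°, cos -19.2°) = (0.32887, 0.94438). D is at the origin and E lies 27.3 along u from D, so E = 27.3·u = (25.781, -8.9781). Tangency of A1 to both parallel lines with radius 8.7 puts S and P at D ± 8.7·n: S = (2.8611, 8.2161), P = (-2.8611, -8.2161). Equal radii place Z and L the same way about E: Z = E + 8.7·n = (28.643, -0.76199), L = E − 8.7·n = (22.920, -17.194). Then |DL| = |L − D| = 28.653.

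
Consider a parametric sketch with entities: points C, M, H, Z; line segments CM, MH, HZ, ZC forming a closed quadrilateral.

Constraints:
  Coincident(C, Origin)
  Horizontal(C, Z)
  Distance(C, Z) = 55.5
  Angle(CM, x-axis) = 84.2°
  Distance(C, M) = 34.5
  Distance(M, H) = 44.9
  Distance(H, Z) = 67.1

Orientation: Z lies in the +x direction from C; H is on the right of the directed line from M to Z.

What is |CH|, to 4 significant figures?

13.77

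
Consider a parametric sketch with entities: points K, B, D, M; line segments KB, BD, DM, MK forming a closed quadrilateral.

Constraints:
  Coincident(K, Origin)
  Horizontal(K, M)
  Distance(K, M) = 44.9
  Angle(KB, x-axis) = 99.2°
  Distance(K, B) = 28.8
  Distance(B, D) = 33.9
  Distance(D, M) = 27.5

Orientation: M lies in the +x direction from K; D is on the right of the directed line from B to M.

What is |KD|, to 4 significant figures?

17.75

Checks: |KM| = 44.90 ✓; |KB| = 28.80 ✓; |BD| = 33.90 ✓; |DM| = 27.50 ✓.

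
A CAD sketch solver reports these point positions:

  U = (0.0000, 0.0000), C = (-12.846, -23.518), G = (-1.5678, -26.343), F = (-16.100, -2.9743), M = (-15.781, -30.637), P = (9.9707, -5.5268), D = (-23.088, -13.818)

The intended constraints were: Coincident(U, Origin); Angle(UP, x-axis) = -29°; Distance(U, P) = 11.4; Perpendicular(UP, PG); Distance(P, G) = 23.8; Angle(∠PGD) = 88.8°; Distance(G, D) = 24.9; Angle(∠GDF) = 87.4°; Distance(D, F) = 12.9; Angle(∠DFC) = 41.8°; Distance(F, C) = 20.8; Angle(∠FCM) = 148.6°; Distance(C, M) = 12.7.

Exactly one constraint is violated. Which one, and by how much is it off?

Distance(C, M) = 12.7 — off by 5.00.

U = (0.00, 0.00) ✓; UP at -29.00° ✓; |UP| = 11.40 ✓; ∠(UP, PG) = 90.00° ✓; |PG| = 23.80 ✓; ∠PGD = 88.80° ✓; |GD| = 24.90 ✓; ∠GDF = 87.40° ✓; |DF| = 12.90 ✓; ∠DFC = 41.80° ✓; |FC| = 20.80 ✓; ∠FCM = 148.6° ✓; |CM| = 7.700 ✗.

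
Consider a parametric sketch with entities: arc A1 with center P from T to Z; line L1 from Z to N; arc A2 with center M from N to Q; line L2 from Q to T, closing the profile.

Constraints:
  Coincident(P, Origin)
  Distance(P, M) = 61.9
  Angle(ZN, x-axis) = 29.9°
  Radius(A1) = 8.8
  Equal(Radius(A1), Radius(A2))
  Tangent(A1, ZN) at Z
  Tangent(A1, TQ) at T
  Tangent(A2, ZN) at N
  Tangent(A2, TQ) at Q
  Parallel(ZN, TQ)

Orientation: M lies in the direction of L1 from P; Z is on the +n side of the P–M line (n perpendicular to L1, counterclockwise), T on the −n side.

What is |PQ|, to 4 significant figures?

62.52

The slot axis is L1's direction at 29.9°, so u = (cos 29.9°, sin 29.9°) = (0.8669, 0.4985) and n = (−sin 29.9°, cos 29.9°) = (-0.4985, 0.8669). P is at the origin and M lies 61.9 along u from P, so M = 61.9·u = (53.66, 30.86). Tangency of A1 to both parallel lines with radius 8.8 puts Z and T at P ± 8.8·n: Z = (-4.387, 7.629), T = (4.387, -7.629). Equal radii place N and Q the same way about M: N = M + 8.8·n = (49.27, 38.49), Q = M − 8.8·n = (58.05, 23.23). Then |PQ| = |Q − P| = 62.52.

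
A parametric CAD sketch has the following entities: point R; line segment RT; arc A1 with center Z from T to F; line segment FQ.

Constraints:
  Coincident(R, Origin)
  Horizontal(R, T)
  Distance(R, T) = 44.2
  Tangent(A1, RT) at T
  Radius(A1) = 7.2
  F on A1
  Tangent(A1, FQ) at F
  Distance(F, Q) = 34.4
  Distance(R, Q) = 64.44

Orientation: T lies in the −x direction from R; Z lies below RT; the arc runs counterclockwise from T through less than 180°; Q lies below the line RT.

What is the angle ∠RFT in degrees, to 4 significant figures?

38.56°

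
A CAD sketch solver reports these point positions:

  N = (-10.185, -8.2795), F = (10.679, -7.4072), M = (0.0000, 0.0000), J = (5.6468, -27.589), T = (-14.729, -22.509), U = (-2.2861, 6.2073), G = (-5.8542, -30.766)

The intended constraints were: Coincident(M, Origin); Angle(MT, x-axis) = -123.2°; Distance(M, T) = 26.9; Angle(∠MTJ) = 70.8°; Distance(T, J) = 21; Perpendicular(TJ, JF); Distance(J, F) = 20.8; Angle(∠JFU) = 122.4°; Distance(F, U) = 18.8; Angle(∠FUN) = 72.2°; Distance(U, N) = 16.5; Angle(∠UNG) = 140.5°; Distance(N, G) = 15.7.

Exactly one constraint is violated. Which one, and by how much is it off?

Distance(N, G) = 15.7 — off by 7.20.

M = (0.00, 0.00) ✓; MT at -123.2° ✓; |MT| = 26.90 ✓; ∠MTJ = 70.80° ✓; |TJ| = 21.00 ✓; ∠(TJ, JF) = 90.00° ✓; |JF| = 20.80 ✓; ∠JFU = 122.4° ✓; |FU| = 18.80 ✓; ∠FUN = 72.20° ✓; |UN| = 16.50 ✓; ∠UNG = 140.5° ✓; |NG| = 22.90 ✗.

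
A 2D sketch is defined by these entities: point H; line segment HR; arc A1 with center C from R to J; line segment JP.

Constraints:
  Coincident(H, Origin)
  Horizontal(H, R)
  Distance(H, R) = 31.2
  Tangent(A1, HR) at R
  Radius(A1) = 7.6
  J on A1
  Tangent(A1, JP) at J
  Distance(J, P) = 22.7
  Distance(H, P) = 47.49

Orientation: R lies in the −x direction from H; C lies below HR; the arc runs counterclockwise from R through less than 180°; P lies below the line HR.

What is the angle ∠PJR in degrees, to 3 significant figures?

131°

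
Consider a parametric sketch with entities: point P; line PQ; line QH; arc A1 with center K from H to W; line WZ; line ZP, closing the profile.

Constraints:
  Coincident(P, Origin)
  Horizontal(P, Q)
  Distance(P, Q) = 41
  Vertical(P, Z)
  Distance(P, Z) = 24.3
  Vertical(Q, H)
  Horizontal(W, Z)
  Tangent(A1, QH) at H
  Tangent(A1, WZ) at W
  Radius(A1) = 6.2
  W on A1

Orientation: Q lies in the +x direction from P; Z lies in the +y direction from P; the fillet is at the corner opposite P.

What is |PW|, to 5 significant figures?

42.444

The virtual corner opposite P is at (41.000, 24.300). Tangency of A1 to QH means the radius KH is perpendicular to QH and since A1 is tangent to WZ there, KW ⟂ WZ, with radius 6.2, so the center K sits 6.2 in from both sides at K = (34.800, 18.100). That places the tangent points at H = (41.000, 18.100) on QH and W = (34.800, 24.300) on WZ. Then |PW| = |W − P| = 42.444.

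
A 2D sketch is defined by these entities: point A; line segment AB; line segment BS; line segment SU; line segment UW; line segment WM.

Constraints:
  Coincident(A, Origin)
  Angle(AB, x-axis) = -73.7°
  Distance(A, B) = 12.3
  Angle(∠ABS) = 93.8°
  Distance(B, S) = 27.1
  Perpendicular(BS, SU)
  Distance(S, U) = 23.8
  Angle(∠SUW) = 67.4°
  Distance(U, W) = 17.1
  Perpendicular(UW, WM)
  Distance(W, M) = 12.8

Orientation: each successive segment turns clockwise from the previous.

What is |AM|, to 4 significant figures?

18.38

A is at the origin; AB runs at -73.7° with length 12.3, so B = (3.452, -11.81). ∠ABS = 93.8° gives BS at -159.9° from the x-axis; with |BS| = 27.1, S = (-22.00, -21.12). BS is perpendicular to SU, so SU runs at 110.1°; with |SU| = 23.8, U = (-30.18, 1.232). ∠SUW = 67.4° gives UW at -2.500° from the x-axis; with |UW| = 17.1, W = (-13.09, 0.4858). UW ⟂ WM, so WM runs at -92.50°; with |WM| = 12.8, M = (-13.65, -12.30). Then |AM| = |M − A| = 18.38.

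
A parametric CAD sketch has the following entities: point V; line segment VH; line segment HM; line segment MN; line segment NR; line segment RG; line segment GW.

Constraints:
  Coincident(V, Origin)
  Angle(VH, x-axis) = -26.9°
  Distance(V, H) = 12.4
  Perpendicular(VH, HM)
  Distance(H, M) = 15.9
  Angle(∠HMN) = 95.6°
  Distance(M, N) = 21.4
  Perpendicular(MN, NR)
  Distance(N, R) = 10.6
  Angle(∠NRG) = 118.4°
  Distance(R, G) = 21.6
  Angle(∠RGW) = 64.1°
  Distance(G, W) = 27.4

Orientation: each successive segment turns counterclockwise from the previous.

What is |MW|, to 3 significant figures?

6.61

V is at the origin; VH runs at -26.9° with length 12.4, so H = (11.1, -5.61). VH ⟂ HM, so HM runs at 63.1°; with |HM| = 15.9, M = (18.3, 8.57). ∠HMN = 95.6° gives MN at 148° from the x-axis; with |MN| = 21.4, N = (0.203, 20.1). MN is perpendicular to NR, so NR runs at -122°; with |NR| = 10.6, R = (-5.49, 11.1). ∠NRG = 118.4° gives RG at -60.9° from the x-axis; with |RG| = 21.6, G = (5.01, -7.75). ∠RGW = 64.1° gives GW at 55.0° from the x-axis; with |GW| = 27.4, W = (20.7, 14.7). Then |MW| = |W − M| = 6.61.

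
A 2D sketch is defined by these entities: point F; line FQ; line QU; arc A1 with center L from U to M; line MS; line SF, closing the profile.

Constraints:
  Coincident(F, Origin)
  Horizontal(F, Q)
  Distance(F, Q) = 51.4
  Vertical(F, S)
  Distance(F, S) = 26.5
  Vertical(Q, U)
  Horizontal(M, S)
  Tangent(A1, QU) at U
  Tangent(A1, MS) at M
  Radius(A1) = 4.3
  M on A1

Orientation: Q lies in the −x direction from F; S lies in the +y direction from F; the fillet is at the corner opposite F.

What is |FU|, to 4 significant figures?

55.99

F is at the origin; F and Q share the same y with |FQ| = 51.4 and Q on the −x side, so Q = (-51.40, 0.000). FS is vertical with |FS| = 26.5 and S on the +y side, so S = (0.000, 26.50). The virtual corner opposite F is at (-51.40, 26.50). Tangency of A1 to QU means the radius LU is perpendicular to QU and since A1 is tangent to MS there, LM ⟂ MS, with radius 4.3, so the center L sits 4.3 in from both sides at L = (-47.10, 22.20). That places the tangent points at U = (-51.40, 22.20) on QU and M = (-47.10, 26.50) on MS. Then |FU| = |U − F| = 55.99.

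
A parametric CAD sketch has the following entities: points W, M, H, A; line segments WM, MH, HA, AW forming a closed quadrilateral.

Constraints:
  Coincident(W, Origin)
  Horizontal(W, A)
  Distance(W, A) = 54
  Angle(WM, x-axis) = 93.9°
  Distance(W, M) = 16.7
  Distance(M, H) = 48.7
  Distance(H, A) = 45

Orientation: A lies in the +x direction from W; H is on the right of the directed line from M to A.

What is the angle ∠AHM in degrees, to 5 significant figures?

75.747°

W is at the origin; WA is horizontal with |WA| = 54.0 and A in +x, so A = (54.0, 0). WM runs at 93.9° with |WM| = 16.7, so M = (-1.1359, 16.661). H is determined by |MH| = 48.7 and |HA| = 45.0 together: it lies at the intersection of circle(M, 48.7) and circle(A, 45.0). With |MA| = 57.598, the foot of the radical line on MA is 31.809 from M and the perpendicular offset is √(48.7² − 31.809²) = 36.877. Taking the right-of-MA solution: H = (18.646, -27.840).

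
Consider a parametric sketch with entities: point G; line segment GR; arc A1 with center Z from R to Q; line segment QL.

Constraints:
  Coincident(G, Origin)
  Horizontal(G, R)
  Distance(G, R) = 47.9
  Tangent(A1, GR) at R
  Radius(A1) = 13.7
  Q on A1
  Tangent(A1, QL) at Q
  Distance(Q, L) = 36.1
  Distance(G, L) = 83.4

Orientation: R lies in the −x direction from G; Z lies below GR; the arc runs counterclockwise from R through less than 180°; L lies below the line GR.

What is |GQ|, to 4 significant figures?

62.06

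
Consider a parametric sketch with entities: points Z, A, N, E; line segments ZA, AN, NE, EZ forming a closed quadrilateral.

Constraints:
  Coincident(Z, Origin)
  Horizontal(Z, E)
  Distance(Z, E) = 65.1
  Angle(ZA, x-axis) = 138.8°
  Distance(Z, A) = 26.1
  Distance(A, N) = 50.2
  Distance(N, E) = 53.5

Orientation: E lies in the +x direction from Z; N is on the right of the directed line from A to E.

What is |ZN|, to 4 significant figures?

24.31

Z is at the origin; Z and E share the same y with |ZE| = 65.1 and E in +x, so E = (65.1, 0). ZA runs at 138.8° with |ZA| = 26.1, so A = (-19.64, 17.19). N is determined by |AN| = 50.2 and |NE| = 53.5 together: it lies at the intersection of circle(A, 50.2) and circle(E, 53.5). With |AE| = 86.46, the foot of the radical line on AE is 41.25 from A and the perpendicular offset is √(50.2² − 41.25²) = 28.60. Taking the right-of-AE solution: N = (15.10, -19.04).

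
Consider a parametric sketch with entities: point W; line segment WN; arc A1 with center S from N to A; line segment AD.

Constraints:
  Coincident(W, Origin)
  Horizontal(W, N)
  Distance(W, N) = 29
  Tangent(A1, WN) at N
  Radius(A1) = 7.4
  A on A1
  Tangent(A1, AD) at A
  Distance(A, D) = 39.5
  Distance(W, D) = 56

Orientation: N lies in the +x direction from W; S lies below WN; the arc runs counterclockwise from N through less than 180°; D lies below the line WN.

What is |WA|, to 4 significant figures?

23.48

Checks: |WN| = 29.00 ✓; ∠(SN, NW) = 90.00° ✓; |SN| = 7.400 ✓; |SA| = 7.400 ✓; ∠(SA, AD) = 90.00° ✓; |AD| = 39.50 ✓; |WD| = 56.00 ✓.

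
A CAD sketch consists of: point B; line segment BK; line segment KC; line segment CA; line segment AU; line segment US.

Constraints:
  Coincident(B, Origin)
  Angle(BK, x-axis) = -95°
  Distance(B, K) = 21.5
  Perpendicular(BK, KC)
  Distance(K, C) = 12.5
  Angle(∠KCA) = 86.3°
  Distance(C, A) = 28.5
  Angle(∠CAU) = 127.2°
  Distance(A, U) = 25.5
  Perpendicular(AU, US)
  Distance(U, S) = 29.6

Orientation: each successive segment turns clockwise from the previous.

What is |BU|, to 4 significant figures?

23.54

∠KCA = 86.3° gives CA at 81.30° from the x-axis; with |CA| = 28.5, A = (-10.02, 7.843). ∠CAU = 127.2° gives AU at 28.50° from the x-axis; with |AU| = 25.5, U = (12.39, 20.01). Then |BU| = |U − B| = 23.54.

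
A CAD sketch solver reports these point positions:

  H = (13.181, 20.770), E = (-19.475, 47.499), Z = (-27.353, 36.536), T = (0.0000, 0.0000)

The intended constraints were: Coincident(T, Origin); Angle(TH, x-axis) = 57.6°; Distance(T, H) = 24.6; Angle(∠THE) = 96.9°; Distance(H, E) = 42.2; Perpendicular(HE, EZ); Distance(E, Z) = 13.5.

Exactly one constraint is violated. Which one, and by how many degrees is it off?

Perpendicular(HE, EZ) — off by 3.60°.

T = (0.00, 0.00) ✓; TH at 57.60° ✓; |TH| = 24.60 ✓; ∠THE = 96.90° ✓; |HE| = 42.20 ✓; ∠(HE, EZ) = 93.60° ✗; |EZ| = 13.50 ✓.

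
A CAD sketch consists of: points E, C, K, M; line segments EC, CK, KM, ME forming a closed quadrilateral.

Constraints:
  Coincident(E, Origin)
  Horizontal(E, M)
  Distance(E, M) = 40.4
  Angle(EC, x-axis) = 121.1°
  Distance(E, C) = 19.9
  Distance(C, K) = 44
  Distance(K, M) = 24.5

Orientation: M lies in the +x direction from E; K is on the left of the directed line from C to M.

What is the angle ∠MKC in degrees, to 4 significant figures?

98.60°

E is at the origin; EM is horizontal with |EM| = 40.4 and M in +x, so M = (40.4, 0). EC runs at 121.1° with |EC| = 19.9, so C = (-10.28, 17.04). K is determined by |CK| = 44.0 and |KM| = 24.5 together: it lies at the intersection of circle(C, 44.0) and circle(M, 24.5). With |CM| = 53.47, the foot of the radical line on CM is 39.22 from C and the perpendicular offset is √(44.0² − 39.22²) = 19.94. Taking the left-of-CM solution: K = (33.25, 23.43).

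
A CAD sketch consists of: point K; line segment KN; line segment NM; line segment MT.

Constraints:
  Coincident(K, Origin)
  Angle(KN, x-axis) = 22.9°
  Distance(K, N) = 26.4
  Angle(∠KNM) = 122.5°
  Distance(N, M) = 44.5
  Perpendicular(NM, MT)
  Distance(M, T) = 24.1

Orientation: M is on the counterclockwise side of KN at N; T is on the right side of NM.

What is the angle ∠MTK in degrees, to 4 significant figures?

51.69°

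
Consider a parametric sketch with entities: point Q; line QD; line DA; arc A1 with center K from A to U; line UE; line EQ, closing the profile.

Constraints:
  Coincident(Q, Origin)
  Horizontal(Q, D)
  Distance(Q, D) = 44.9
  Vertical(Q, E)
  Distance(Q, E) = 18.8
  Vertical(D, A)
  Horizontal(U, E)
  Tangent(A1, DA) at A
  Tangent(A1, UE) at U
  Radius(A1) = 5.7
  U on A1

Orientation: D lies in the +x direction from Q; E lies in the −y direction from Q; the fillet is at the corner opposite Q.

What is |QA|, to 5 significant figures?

46.772

The virtual corner opposite Q is at (44.900, -18.800). The tangent condition forces KA to be normal to DA and A1 meets UE tangentially, so KU is at right angles to UE, with radius 5.7, so the center K sits 5.7 in from both sides at K = (39.200, -13.100). That places the tangent points at A = (44.900, -13.100) on DA and U = (39.200, -18.800) on UE. Then |QA| = |A − Q| = 46.772.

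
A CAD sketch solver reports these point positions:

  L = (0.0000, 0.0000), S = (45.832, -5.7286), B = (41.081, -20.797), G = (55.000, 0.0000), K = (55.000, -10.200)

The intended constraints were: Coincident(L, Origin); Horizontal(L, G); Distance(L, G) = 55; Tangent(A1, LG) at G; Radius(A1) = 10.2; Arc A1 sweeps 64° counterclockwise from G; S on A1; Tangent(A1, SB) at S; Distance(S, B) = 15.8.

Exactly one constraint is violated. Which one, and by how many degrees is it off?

Tangent(A1, SB) at S — off by 8.50°.

L = (0.00, 0.00) ✓; L.y = 0.00, G.y = 0.00 ✓; |LG| = 55.00 ✓; ∠(KG, GL) = 90.00° ✓; |KG| = 10.20 ✓; bearing(K→S) − bearing(K→G) = 64.00° ✓; |KS| = 10.20 ✓; ∠(KS, SB) = 81.50° ✗; |SB| = 15.80 ✓.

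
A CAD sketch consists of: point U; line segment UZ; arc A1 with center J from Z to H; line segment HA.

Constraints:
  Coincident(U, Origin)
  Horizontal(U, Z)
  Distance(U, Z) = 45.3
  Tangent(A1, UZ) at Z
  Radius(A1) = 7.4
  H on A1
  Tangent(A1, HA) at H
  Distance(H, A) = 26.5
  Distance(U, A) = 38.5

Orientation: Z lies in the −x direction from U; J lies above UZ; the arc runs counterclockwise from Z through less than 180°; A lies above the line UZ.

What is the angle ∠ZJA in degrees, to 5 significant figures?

137.56°

U is at the origin; UZ is horizontal with |UZ| = 45.3 and Z on the −x side, so Z = (-45.300, 0.0000). Since A1 is tangent to UZ there, JZ ⟂ UZ, so J = Z + (0, 7.4) = (-45.300, 7.4000). Since JH ⟂ HA (tangency), |JA| = √(7.4² + 26.5²) = 27.514 regardless of where H sits on A1. So A lies on both circle(U, 38.5) and circle(J, 27.514); the above-UZ intersection is A = (-26.734, 27.705). H is the foot of the tangent from A: H = (-38.697, 4.0592).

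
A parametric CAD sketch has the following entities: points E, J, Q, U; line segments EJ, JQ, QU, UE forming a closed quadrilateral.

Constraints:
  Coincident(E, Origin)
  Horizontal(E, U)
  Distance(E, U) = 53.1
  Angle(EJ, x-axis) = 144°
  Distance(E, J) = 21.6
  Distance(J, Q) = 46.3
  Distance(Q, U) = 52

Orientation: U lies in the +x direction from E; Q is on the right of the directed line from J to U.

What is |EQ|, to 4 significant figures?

27.16

Checks: |JQ| = 46.30 ✓; |QU| = 52.00 ✓.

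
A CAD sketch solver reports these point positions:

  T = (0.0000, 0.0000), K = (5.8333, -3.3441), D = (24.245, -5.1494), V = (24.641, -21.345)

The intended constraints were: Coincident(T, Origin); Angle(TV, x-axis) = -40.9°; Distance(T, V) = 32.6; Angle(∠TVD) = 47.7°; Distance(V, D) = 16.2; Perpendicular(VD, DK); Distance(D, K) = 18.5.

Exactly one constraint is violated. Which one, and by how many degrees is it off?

Perpendicular(VD, DK) — off by 7.00°.

T = (0.00, 0.00) ✓; TV at -40.90° ✓; |TV| = 32.60 ✓; ∠TVD = 47.70° ✓; |VD| = 16.20 ✓; ∠(VD, DK) = 83.00° ✗; |DK| = 18.50 ✓.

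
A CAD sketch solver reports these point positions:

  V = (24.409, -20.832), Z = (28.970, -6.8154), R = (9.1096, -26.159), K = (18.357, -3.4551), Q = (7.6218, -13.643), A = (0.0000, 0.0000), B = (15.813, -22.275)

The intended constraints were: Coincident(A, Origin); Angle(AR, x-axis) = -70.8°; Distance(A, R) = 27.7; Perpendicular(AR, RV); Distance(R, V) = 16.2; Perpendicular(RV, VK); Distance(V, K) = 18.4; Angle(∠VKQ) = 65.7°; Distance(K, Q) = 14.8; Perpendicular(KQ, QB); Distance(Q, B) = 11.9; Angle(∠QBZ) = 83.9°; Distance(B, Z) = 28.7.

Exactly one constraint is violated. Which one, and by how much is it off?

Distance(B, Z) = 28.7 — off by 8.40.

A = (0.00, 0.00) ✓; AR at -70.80° ✓; |AR| = 27.70 ✓; ∠(AR, RV) = 90.00° ✓; |RV| = 16.20 ✓; ∠(RV, VK) = 90.00° ✓; |VK| = 18.40 ✓; ∠VKQ = 65.70° ✓; |KQ| = 14.80 ✓; ∠(KQ, QB) = 90.00° ✓; |QB| = 11.90 ✓; ∠QBZ = 83.90° ✓; |BZ| = 20.30 ✗.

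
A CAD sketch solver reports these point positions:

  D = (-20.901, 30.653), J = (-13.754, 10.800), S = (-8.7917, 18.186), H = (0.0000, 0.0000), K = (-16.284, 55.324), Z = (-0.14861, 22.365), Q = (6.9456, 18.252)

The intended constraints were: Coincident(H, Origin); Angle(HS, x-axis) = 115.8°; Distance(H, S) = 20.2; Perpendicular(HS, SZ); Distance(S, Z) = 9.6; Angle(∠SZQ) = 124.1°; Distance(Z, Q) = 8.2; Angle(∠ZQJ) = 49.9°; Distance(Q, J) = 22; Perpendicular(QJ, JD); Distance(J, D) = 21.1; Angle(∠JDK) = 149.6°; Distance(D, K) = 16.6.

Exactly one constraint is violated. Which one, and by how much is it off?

Distance(D, K) = 16.6 — off by 8.50.

H = (0.00, 0.00) ✓; HS at 115.8° ✓; |HS| = 20.20 ✓; ∠(HS, SZ) = 90.00° ✓; |SZ| = 9.600 ✓; ∠SZQ = 124.1° ✓; |ZQ| = 8.200 ✓; ∠ZQJ = 49.90° ✓; |QJ| = 22.00 ✓; ∠(QJ, JD) = 90.00° ✓; |JD| = 21.10 ✓; ∠JDK = 149.6° ✓; |DK| = 25.10 ✗.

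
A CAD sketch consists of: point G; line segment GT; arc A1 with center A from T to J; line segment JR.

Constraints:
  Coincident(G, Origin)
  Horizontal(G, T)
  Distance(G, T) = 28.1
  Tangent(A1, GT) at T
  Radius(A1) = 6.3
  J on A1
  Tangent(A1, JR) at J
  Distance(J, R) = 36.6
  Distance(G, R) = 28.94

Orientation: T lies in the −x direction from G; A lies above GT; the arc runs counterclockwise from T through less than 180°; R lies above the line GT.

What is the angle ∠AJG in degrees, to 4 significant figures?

142.2°

G is at the origin; G and T share the same y with |GT| = 28.1 and T on the −x side, so T = (-28.10, 0.000). The tangent condition forces AT to be normal to GT, so A = T + (0, 6.3) = (-28.10, 6.300). Since AJ ⟂ JR (tangency), |AR| = √(6.3² + 36.6²) = 37.14 regardless of where J sits on A1. So R lies on both circle(G, 28.94) and circle(A, 37.14); the above-GT intersection is R = (1.364, 28.91). J is the foot of the tangent from R: J = (-23.47, 2.025).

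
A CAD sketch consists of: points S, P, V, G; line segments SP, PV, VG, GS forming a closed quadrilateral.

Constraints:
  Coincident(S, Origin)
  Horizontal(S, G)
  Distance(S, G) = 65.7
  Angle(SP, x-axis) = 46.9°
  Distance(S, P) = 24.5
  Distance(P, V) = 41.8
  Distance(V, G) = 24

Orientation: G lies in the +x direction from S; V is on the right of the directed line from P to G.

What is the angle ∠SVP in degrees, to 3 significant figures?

31.3°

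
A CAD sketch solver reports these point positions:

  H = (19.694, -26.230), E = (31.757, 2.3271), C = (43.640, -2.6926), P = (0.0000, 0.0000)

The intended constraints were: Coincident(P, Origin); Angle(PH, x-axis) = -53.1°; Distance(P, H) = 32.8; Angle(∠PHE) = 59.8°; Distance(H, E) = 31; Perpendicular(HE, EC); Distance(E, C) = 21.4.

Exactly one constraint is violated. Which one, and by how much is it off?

Distance(E, C) = 21.4 — off by 8.50.

P = (0.00, 0.00) ✓; PH at -53.10° ✓; |PH| = 32.80 ✓; ∠PHE = 59.80° ✓; |HE| = 31.00 ✓; ∠(HE, EC) = 90.00° ✓; |EC| = 12.90 ✗.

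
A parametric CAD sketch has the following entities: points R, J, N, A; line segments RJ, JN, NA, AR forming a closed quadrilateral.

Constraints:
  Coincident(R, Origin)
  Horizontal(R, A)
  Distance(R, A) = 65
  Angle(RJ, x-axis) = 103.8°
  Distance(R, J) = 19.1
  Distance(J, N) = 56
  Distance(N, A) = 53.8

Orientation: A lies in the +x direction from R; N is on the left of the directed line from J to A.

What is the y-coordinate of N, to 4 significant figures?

48.88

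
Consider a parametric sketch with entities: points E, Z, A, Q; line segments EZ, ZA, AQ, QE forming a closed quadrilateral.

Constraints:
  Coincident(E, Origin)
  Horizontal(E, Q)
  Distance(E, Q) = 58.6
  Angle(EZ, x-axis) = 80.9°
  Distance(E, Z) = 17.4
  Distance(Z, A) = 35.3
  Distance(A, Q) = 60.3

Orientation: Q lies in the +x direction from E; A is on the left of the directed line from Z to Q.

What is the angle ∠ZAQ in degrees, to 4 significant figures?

69.83°

Checks: EZ at 80.90° ✓; |ZA| = 35.30 ✓; |AQ| = 60.30 ✓.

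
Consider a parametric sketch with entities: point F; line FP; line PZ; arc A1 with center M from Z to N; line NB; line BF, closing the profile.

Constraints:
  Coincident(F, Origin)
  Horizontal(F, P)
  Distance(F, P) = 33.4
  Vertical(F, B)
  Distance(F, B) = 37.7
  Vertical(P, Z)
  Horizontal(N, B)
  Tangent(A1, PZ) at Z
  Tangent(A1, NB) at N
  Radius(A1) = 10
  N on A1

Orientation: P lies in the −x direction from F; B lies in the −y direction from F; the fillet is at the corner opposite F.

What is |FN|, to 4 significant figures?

44.37

F is at the origin; FP is horizontal with |FP| = 33.4 and P on the −x side, so P = (-33.40, 0.000). FB is vertical with |FB| = 37.7 and B on the −y side, so B = (0.000, -37.70). The virtual corner opposite F is at (-33.40, -37.70). The tangent condition forces MZ to be normal to PZ and tangency of A1 to NB means the radius MN is perpendicular to NB, with radius 10.0, so the center M sits 10.0 in from both sides at M = (-23.40, -27.70). That places the tangent points at Z = (-33.40, -27.70) on PZ and N = (-23.40, -37.70) on NB. Then |FN| = |N − F| = 44.37.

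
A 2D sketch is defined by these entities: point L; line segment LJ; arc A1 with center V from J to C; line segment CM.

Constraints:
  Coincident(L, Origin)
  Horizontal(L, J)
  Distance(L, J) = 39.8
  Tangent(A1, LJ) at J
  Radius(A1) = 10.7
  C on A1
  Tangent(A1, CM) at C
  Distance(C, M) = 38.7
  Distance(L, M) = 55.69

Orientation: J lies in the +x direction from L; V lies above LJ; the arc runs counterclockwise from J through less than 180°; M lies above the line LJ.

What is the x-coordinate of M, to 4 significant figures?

26.94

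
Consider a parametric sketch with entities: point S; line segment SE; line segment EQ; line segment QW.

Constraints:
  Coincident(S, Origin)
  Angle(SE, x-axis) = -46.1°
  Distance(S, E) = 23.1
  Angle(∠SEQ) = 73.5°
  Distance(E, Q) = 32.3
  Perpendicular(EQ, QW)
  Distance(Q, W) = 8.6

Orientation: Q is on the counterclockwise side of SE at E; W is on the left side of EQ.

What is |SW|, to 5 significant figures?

29.087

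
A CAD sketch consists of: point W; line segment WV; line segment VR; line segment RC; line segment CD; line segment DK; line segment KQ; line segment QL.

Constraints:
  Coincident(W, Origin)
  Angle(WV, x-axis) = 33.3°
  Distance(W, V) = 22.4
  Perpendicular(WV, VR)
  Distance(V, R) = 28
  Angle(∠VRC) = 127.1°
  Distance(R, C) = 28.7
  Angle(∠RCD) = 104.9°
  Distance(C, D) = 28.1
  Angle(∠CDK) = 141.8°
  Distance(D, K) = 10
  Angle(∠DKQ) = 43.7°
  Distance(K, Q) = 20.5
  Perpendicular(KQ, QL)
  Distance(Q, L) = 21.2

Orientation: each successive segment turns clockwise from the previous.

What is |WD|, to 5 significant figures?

36.013

W is at the origin; WV runs at 33.3° with length 22.4, so V = (18.722, 12.298). WV is perpendicular to VR, so VR runs at -56.700°; with |VR| = 28.0, R = (34.095, -11.104). ∠VRC = 127.1° gives RC at -109.60° from the x-axis; with |RC| = 28.7, C = (24.467, -38.142). ∠RCD = 104.9° gives CD at 175.30° from the x-axis; with |CD| = 28.1, D = (-3.5382, -35.839). Then |WD| = |D − W| = 36.013.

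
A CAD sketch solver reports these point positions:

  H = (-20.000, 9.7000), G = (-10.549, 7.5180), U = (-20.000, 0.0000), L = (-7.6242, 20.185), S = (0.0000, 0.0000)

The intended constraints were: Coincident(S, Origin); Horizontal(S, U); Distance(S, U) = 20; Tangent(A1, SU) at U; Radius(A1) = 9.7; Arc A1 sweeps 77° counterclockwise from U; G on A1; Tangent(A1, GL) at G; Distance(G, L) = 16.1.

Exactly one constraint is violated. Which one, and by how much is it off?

Distance(G, L) = 16.1 — off by 3.10.

S = (0.00, 0.00) ✓; S.y = 0.00, U.y = 0.00 ✓; |SU| = 20.00 ✓; ∠(HU, US) = 90.00° ✓; |HU| = 9.700 ✓; bearing(H→G) − bearing(H→U) = 77.00° ✓; |HG| = 9.700 ✓; ∠(HG, GL) = 90.00° ✓; |GL| = 13.00 ✗.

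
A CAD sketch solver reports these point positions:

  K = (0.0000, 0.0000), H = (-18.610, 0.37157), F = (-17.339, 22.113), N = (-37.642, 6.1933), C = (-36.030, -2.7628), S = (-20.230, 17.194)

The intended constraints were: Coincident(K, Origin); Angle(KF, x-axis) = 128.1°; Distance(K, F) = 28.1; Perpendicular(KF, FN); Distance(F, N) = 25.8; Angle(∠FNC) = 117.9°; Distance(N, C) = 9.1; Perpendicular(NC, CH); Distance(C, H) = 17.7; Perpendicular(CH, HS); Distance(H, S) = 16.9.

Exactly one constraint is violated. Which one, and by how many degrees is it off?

Perpendicular(CH, HS) — off by 4.70°.

K = (0.00, 0.00) ✓; KF at 128.1° ✓; |KF| = 28.10 ✓; ∠(KF, FN) = 90.00° ✓; |FN| = 25.80 ✓; ∠FNC = 117.9° ✓; |NC| = 9.100 ✓; ∠(NC, CH) = 90.00° ✓; |CH| = 17.70 ✓; ∠(CH, HS) = 85.30° ✗; |HS| = 16.90 ✓.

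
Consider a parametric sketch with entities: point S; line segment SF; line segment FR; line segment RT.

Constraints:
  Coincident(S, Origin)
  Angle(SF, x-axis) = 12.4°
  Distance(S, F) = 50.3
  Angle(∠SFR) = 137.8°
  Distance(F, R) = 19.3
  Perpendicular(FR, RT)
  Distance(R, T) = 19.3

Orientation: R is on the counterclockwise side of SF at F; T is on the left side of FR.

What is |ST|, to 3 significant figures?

58.4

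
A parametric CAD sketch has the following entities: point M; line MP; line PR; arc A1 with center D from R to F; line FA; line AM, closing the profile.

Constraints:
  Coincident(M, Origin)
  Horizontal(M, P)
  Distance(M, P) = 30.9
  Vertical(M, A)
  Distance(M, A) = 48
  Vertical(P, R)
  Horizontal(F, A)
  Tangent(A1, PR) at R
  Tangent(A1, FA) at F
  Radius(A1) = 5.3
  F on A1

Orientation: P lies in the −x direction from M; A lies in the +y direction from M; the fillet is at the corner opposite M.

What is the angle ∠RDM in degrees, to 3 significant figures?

121°

The virtual corner opposite M is at (-30.9, 48.0). Tangency of A1 to PR means the radius DR is perpendicular to PR and since A1 is tangent to FA there, DF ⟂ FA, with radius 5.3, so the center D sits 5.3 in from both sides at D = (-25.6, 42.7). That places the tangent points at R = (-30.9, 42.7) on PR and F = (-25.6, 48.0) on FA. Then cos ∠RDM = DR·DM / (|DR||DM|), giving 121°.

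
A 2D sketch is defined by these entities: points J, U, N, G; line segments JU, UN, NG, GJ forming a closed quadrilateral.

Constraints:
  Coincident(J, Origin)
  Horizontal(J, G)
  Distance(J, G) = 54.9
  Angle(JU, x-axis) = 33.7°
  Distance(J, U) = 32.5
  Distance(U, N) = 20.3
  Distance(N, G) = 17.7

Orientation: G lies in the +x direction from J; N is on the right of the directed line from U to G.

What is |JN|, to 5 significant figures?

37.209

J is at the origin; JG is horizontal with |JG| = 54.9 and G in +x, so G = (54.9, 0). JU runs at 33.7° with |JU| = 32.5, so U = (27.039, 18.032). N is determined by |UN| = 20.3 and |NG| = 17.7 together: it lies at the intersection of circle(U, 20.3) and circle(G, 17.7). With |UG| = 33.188, the foot of the radical line on UG is 18.082 from U and the perpendicular offset is √(20.3² − 18.082²) = 9.2259. Taking the right-of-UG solution: N = (37.206, 0.46226).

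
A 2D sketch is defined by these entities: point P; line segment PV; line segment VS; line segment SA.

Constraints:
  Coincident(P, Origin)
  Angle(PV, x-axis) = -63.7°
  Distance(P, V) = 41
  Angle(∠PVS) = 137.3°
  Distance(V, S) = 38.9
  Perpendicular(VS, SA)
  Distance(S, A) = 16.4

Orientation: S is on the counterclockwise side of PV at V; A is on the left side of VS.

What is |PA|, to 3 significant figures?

70.0

P is at the origin; PV runs at -63.7° with length 41.0, so V = 41.0·(cos -63.7°, sin -63.7°) = (18.2, -36.8). ∠PVS = 137.3°, so VS runs at -63.7° + (180° − 137.3°) = -21.0° from the x-axis; with |VS| = 38.9, S = V + 38.9·(cos -21.0°, sin -21.0°) = (54.5, -50.7). VS ⟂ SA; with |SA| = 16.4 on the left of VS, A = S + 16.4·(0.358, 0.934) = (60.4, -35.4). Then |PA| = |A − P| = 70.0.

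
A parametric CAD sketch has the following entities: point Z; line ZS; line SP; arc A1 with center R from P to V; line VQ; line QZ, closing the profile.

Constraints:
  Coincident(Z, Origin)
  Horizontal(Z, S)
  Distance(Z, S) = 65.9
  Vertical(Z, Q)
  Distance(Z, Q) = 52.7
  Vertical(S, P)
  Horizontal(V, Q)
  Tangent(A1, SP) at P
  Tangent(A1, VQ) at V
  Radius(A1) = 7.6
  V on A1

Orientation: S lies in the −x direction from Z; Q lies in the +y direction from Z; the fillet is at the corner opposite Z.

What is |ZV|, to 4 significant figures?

78.59

The virtual corner opposite Z is at (-65.90, 52.70). Tangency of A1 to SP means the radius RP is perpendicular to SP and the tangent condition forces RV to be normal to VQ, with radius 7.6, so the center R sits 7.6 in from both sides at R = (-58.30, 45.10). That places the tangent points at P = (-65.90, 45.10) on SP and V = (-58.30, 52.70) on VQ. Then |ZV| = |V − Z| = 78.59.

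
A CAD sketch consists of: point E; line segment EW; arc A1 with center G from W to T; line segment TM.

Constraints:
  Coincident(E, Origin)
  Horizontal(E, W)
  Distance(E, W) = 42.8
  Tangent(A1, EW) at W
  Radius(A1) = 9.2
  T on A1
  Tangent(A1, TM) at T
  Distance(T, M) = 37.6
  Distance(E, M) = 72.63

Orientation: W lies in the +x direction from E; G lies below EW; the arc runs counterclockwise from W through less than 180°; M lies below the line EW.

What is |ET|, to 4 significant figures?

38.11

E is at the origin; E and W share the same y with |EW| = 42.8 and W on the +x side, so W = (42.80, 0.000). A1 meets EW tangentially, so GW is at right angles to EW, so G = W + (0, -9.2) = (42.80, -9.200). Since GT ⟂ TM (tangency), |GM| = √(9.2² + 37.6²) = 38.71 regardless of where T sits on A1. So M lies on both circle(E, 72.63) and circle(G, 38.71); the below-EW intersection is M = (56.77, -45.30). T is the foot of the tangent from M: T = (35.26, -14.46).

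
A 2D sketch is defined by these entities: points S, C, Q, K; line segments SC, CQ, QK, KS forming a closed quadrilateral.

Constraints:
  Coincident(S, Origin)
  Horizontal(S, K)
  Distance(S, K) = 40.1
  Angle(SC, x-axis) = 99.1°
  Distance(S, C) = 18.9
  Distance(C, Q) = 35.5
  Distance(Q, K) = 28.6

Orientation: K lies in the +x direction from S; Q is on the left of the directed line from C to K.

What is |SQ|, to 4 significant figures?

41.62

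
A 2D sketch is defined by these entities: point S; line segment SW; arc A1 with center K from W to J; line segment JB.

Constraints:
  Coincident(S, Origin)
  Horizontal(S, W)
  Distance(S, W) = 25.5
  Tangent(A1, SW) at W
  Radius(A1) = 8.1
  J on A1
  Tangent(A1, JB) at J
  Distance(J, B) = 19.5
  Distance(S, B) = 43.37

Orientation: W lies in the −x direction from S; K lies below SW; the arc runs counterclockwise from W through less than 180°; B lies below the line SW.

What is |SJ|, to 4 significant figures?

34.58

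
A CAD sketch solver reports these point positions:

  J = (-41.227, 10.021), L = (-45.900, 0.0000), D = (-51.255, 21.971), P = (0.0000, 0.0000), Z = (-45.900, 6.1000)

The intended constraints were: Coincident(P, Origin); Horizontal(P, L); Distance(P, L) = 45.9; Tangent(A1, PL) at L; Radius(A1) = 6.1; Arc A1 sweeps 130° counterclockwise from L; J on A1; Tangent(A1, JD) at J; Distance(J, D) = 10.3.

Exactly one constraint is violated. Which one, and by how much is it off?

Distance(J, D) = 10.3 — off by 5.30.

P = (0.00, 0.00) ✓; P.y = 0.00, L.y = 0.00 ✓; |PL| = 45.90 ✓; ∠(ZL, LP) = 90.00° ✓; |ZL| = 6.100 ✓; bearing(Z→J) − bearing(Z→L) = 130.0° ✓; |ZJ| = 6.100 ✓; ∠(ZJ, JD) = 90.00° ✓; |JD| = 15.60 ✗.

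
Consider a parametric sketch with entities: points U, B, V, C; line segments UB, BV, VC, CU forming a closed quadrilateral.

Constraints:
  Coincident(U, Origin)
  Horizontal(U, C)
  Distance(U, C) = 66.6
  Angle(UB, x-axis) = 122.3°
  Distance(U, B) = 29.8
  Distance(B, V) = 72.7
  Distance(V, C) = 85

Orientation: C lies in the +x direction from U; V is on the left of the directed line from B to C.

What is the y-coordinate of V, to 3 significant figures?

78.4

U is at the origin; UC is horizontal with |UC| = 66.6 and C in +x, so C = (66.6, 0). UB runs at 122.3° with |UB| = 29.8, so B = (-15.9, 25.2). V is determined by |BV| = 72.7 and |VC| = 85.0 together: it lies at the intersection of circle(B, 72.7) and circle(C, 85.0). With |BC| = 86.3, the foot of the radical line on BC is 31.9 from B and the perpendicular offset is √(72.7² − 31.9²) = 65.3. Taking the left-of-BC solution: V = (33.7, 78.4).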